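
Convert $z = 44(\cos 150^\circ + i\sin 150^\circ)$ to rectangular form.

a = r cos θ = 44 * -sqrt(3)/2 = -22*sqrt(3)
b = r sin θ = 44 * 1/2 = 22
z = -22*sqrt(3) + 22i


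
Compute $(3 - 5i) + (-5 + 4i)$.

(3 + (-5)) + (-5 + 4)i = -2 - i


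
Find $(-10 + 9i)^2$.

(a + bi)^2 = a^2 - b^2 + 2abi
= (-10)^2 - 9^2 + 2*(-10)*9i
= 19 - 180i


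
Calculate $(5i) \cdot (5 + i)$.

(a1*a2 - b1*b2) + (a1*b2 + b1*a2)i
= (0 - 5) + (0 + 25)i
= -5 + 25i


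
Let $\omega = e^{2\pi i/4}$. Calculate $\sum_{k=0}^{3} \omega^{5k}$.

Let ζ = ω^5 = e^(2πi·5/4). Since 4 ∤ 5, ζ ≠ 1.
Sum = Σ_{k=0}^{3} ζ^k = (ζ^4 - 1)/(ζ - 1) = (ω^{5·4} - 1)/(ζ - 1) = (1 - 1)/(ζ - 1) = 0


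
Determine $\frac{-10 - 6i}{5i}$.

Multiply numerator and denominator by conjugate (-5i):
= (-10 - 6i)(-5i) / (0^2 + 5^2)
= (-30 + 50i) / 25
Divide through by 5: (-6 + 10i) / 5
= -6/5 + 2i


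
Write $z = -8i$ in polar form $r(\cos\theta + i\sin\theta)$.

r = |z| = sqrt(a^2 + b^2) = sqrt((0)^2 + (-8)^2) = sqrt(0 + 64) = sqrt(64) = 8
a = 0 and b < 0, so z lies on the negative imaginary axis: θ = 270°
z = 8(cos 270° + i sin 270°)


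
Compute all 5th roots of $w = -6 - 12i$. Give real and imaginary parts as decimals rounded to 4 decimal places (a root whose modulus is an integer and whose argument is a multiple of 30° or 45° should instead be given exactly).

|w| = sqrt(180) ≈ 13.416408, arg(w) ≈ 243.434949°
Root modulus = sqrt(180)^(1/5) ≈ 1.680843
Root arguments: θ_k = (arg(w) + 360°k)/5 for k = 0, 1, ..., 4
Compute each root as (root modulus)(cos θ_k + i sin θ_k) using full-precision intermediates, then round to 4 decimal places.
Roots: 1.1096 + 1.2625i, -0.8578 + 1.4455i, -1.6398 - 0.3692i, -0.1556 - 1.6736i, 1.5436 - 0.6652i


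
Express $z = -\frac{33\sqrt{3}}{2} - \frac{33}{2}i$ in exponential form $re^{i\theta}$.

r = |z| = sqrt((-33*sqrt(3)/2)^2 + (-33/2)^2) = sqrt(3267/4 + 1089/4) = sqrt(1089) = 33
θ = arctan(b/a) = arctan(-16.5/-28.5788) (quadrant-adjusted) = 210° = 7π/6
z = 33e^(i*7π/6)


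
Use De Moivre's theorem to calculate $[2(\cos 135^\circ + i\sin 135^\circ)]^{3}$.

By De Moivre: z^n = r^n(cos(nθ) + i sin(nθ))
= 2^3(cos(3*135°) + i sin(3*135°))
= 8(cos 45° + i sin 45°)
= 4*sqrt(2) + 4*sqrt(2)i


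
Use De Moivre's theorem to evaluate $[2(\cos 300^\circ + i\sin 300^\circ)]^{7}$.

By De Moivre: z^n = r^n(cos(nθ) + i sin(nθ))
= 2^7(cos(7*300°) + i sin(7*300°))
= 128(cos 300° + i sin 300°)
= 64 - 64*sqrt(3)i


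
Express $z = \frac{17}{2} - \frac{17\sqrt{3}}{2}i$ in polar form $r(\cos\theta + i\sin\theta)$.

r = |z| = sqrt(a^2 + b^2) = sqrt((17/2)^2 + (-17*sqrt(3)/2)^2) = sqrt(289/4 + 867/4) = sqrt(289) = 17
θ = arctan(b/a) = arctan(-14.7224/8.5) (quadrant-adjusted) = 300°
z = 17(cos 300° + i sin 300°)


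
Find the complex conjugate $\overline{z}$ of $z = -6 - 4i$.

If z = a + bi, then conjugate(z) = a - bi
conjugate(-6 - 4i) = -6 + 4i


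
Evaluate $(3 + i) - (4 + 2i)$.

(3 - 4) + (1 - 2)i = -1 - i


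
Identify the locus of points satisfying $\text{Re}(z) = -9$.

Re(z) = x where z = x + yi; the equation x = -9 is satisfied by all points with that x-coordinate
Locus: Vertical line x = -9


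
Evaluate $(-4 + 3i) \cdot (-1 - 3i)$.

(a1*a2 - b1*b2) + (a1*b2 + b1*a2)i
= (4 - (-9)) + (12 + (-3))i
= 13 + 9i


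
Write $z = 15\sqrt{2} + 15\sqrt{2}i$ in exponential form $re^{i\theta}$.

r = |z| = sqrt((15*sqrt(2))^2 + (15*sqrt(2))^2) = sqrt(450 + 450) = sqrt(900) = 30
θ = arctan(b/a) = arctan(21.2132/21.2132) (quadrant-adjusted) = 45° = π/4
z = 30e^(i*π/4)


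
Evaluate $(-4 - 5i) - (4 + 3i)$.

(-4 - 4) + (-5 - 3)i = -8 - 8i


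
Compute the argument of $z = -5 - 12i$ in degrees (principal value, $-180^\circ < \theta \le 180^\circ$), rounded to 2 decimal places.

θ = arctan(b/a) = arctan(-12/-5) (quadrant-adjusted) = -112.62°


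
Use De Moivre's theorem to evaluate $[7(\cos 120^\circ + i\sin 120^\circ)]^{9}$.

By De Moivre: z^n = r^n(cos(nθ) + i sin(nθ))
= 7^9(cos(9*120°) + i sin(9*120°))
= 40353607(cos 0° + i sin 0°)
= 40353607


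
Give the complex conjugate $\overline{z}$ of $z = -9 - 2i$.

If z = a + bi, then conjugate(z) = a - bi
conjugate(-9 - 2i) = -9 + 2i


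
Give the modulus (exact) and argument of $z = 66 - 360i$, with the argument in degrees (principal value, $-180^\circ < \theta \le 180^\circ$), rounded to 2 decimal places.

|z| = sqrt(66^2 + (-360)^2) = 366
arg(z) = arctan(b/a) = arctan(-360/66) (quadrant-adjusted) = -79.61°


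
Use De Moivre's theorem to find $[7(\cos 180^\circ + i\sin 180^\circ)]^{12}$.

By De Moivre: z^n = r^n(cos(nθ) + i sin(nθ))
= 7^12(cos(12*180°) + i sin(12*180°))
= 13841287201(cos 0° + i sin 0°)
= 13841287201


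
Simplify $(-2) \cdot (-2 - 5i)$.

(a1*a2 - b1*b2) + (a1*b2 + b1*a2)i
= (4 - 0) + (10 + 0)i
= 4 + 10i


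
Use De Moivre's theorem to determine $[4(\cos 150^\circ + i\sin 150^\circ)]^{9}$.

By De Moivre: z^n = r^n(cos(nθ) + i sin(nθ))
= 4^9(cos(9*150°) + i sin(9*150°))
= 262144(cos 270° + i sin 270°)
= -262144i


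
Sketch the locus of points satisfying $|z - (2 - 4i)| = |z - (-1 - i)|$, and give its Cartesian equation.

|z - z1| = |z - z2| means z is equidistant from z1 and z2,
i.e. the perpendicular bisector of the segment from (2, -4) to (-1, -1) (midpoint (1/2, -5/2)).
With z = x + yi, square both sides:
(x - 2)^2 + (y - (-4))^2 = (x - (-1))^2 + (y - (-1))^2
The x^2 and y^2 terms cancel: -6x + 6y = 2 - 20 = -18
Simplify: x - y = 3
Locus: Perpendicular bisector of the segment from (2, -4) to (-1, -1): the line x - y = 3


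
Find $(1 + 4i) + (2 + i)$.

(1 + 2) + (4 + 1)i = 3 + 5i


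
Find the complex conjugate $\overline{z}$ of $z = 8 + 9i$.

If z = a + bi, then conjugate(z) = a - bi
conjugate(8 + 9i) = 8 - 9i


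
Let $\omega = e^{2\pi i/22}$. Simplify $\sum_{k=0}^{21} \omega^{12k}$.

Let ζ = ω^12 = e^(2πi·12/22). Since 22 ∤ 12, ζ ≠ 1.
Sum = Σ_{k=0}^{21} ζ^k = (ζ^22 - 1)/(ζ - 1) = (ω^{12·22} - 1)/(ζ - 1) = (1 - 1)/(ζ - 1) = 0


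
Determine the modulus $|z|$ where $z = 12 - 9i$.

|z| = sqrt(a^2 + b^2) = sqrt(12^2 + (-9)^2) = sqrt(225) = 15


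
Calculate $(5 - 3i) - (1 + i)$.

(5 - 1) + (-3 - 1)i = 4 - 4i


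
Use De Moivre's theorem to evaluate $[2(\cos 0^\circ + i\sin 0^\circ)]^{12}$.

By De Moivre: z^n = r^n(cos(nθ) + i sin(nθ))
= 2^12(cos(12*0°) + i sin(12*0°))
= 4096(cos 0° + i sin 0°)
= 4096


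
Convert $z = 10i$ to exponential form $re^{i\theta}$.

r = |z| = sqrt((0)^2 + (10)^2) = sqrt(0 + 100) = sqrt(100) = 10
a = 0 and b > 0, so z lies on the positive imaginary axis: θ = 90° = π/2
z = 10e^(i*π/2)


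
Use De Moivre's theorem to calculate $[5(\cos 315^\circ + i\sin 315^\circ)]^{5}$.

By De Moivre: z^n = r^n(cos(nθ) + i sin(nθ))
= 5^5(cos(5*315°) + i sin(5*315°))
= 3125(cos 135° + i sin 135°)
= -3125*sqrt(2)/2 + (3125*sqrt(2)/2)i


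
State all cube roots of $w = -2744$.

|w| = 2744, arg(w) = 180°
Root modulus = 2744^(1/3) = 14
Root arguments: θ_k = (180° + 360°k)/3 for k = 0, 1, ..., 2
Roots: 7 + 7*sqrt(3)i, -14, 7 - 7*sqrt(3)i


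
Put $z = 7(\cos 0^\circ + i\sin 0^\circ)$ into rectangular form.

a = r cos θ = 7 * 1 = 7
b = r sin θ = 7 * 0 = 0
z = 7


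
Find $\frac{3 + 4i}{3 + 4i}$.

Multiply numerator and denominator by conjugate (3 - 4i):
= (3 + 4i)(3 - 4i) / (3^2 + 4^2)
= (25) / 25
= 1


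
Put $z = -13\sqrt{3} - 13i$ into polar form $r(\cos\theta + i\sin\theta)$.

r = |z| = sqrt(a^2 + b^2) = sqrt((-13*sqrt(3))^2 + (-13)^2) = sqrt(507 + 169) = sqrt(676) = 26
θ = arctan(b/a) = arctan(-13/-22.5167) (quadrant-adjusted) = 210°
z = 26(cos 210° + i sin 210°)


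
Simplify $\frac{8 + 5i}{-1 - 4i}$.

Multiply numerator and denominator by conjugate (-1 + 4i):
= (8 + 5i)(-1 + 4i) / ((-1)^2 + (-4)^2)
= (-28 + 27i) / 17
= -28/17 + (27/17)i


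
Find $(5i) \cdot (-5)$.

(a1*a2 - b1*b2) + (a1*b2 + b1*a2)i
= (0 - 0) + (0 + (-25))i
= -25i


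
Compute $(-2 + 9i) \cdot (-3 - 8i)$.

(a1*a2 - b1*b2) + (a1*b2 + b1*a2)i
= (6 - (-72)) + (16 + (-27))i
= 78 - 11i


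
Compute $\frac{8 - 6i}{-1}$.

Divisor is real, so divide each part by -1:
= -8 + 6i


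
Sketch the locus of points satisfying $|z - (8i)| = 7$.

|z - z0| = r describes a circle centered at z0 with radius r
Here z0 = 8i and r = 7
Locus: Circle centered at (0, 8) with radius 7


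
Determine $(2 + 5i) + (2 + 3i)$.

(2 + 2) + (5 + 3)i = 4 + 8i


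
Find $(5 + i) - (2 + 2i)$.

(5 - 2) + (1 - 2)i = 3 - i


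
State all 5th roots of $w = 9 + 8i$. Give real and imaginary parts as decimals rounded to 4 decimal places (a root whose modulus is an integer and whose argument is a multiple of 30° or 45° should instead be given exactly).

|w| = sqrt(145) ≈ 12.041595, arg(w) ≈ 41.633539°
Root modulus = sqrt(145)^(1/5) ≈ 1.644890
Root arguments: θ_k = (arg(w) + 360°k)/5 for k = 0, 1, ..., 4
Compute each root as (root modulus)(cos θ_k + i sin θ_k) using full-precision intermediates, then round to 4 decimal places.
Roots: 1.6275 + 0.2382i, 0.2764 + 1.6215i, -1.4567 + 0.7639i, -1.1767 - 1.1494i, 0.7295 - 1.4743i


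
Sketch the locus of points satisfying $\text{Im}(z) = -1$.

Im(z) = y where z = x + yi; the equation y = -1 is satisfied by all points with that y-coordinate
Locus: Horizontal line y = -1


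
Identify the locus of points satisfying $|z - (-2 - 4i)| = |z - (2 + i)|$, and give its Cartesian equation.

|z - z1| = |z - z2| means z is equidistant from z1 and z2,
i.e. the perpendicular bisector of the segment from (-2, -4) to (2, 1) (midpoint (0, -3/2)).
With z = x + yi, square both sides:
(x - (-2))^2 + (y - (-4))^2 = (x - 2)^2 + (y - 1)^2
The x^2 and y^2 terms cancel: 8x + 10y = 5 - 20 = -15
Simplify: 8x + 10y = -15
Locus: Perpendicular bisector of the segment from (-2, -4) to (2, 1): the line 8x + 10y = -15


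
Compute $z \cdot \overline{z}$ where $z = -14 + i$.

z * conjugate(z) = |z|^2 = a^2 + b^2
= (-14)^2 + 1^2 = 197


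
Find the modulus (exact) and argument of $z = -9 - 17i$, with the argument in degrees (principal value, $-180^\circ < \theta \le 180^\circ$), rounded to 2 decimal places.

|z| = sqrt((-9)^2 + (-17)^2) = sqrt(370)
arg(z) = arctan(b/a) = arctan(-17/-9) (quadrant-adjusted) = -117.90°


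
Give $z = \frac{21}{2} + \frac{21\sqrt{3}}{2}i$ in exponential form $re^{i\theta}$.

r = |z| = sqrt((21/2)^2 + (21*sqrt(3)/2)^2) = sqrt(441/4 + 1323/4) = sqrt(441) = 21
θ = arctan(b/a) = arctan(18.1865/10.5) (quadrant-adjusted) = 60° = π/3
z = 21e^(i*π/3)


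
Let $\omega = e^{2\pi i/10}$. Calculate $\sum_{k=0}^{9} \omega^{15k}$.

Let ζ = ω^15 = e^(2πi·15/10). Since 10 ∤ 15, ζ ≠ 1.
Sum = Σ_{k=0}^{9} ζ^k = (ζ^10 - 1)/(ζ - 1) = (ω^{15·10} - 1)/(ζ - 1) = (1 - 1)/(ζ - 1) = 0


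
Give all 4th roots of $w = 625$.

|w| = 625, arg(w) = 0°
Root modulus = 625^(1/4) = 5
Root arguments: θ_k = (0° + 360°k)/4 for k = 0, 1, ..., 3
Roots: 5, 5i, -5, -5i


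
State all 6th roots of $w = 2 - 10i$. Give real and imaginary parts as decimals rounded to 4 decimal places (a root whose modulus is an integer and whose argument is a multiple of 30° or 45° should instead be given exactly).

|w| = sqrt(104) ≈ 10.198039, arg(w) ≈ 281.309932°
Root modulus = sqrt(104)^(1/6) ≈ 1.472604
Root arguments: θ_k = (arg(w) + 360°k)/6 for k = 0, 1, ..., 5
Compute each root as (root modulus)(cos θ_k + i sin θ_k) using full-precision intermediates, then round to 4 decimal places.
Roots: 1.0065 + 1.0750i, -0.4277 + 1.4091i, -1.4342 + 0.3341i, -1.0065 - 1.0750i, 0.4277 - 1.4091i, 1.4342 - 0.3341i


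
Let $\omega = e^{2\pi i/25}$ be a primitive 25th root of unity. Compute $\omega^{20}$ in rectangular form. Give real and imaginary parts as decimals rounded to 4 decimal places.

ω^20 = e^(2πi·20/25) = e^(i·8π/5)
= cos(8π/5) + i sin(8π/5)
= 0.3090 - 0.9511i


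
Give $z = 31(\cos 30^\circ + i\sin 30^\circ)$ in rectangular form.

a = r cos θ = 31 * sqrt(3)/2 = 31*sqrt(3)/2
b = r sin θ = 31 * 1/2 = 31/2
z = 31*sqrt(3)/2 + (31/2)i


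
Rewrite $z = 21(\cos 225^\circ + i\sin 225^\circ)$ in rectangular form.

a = r cos θ = 21 * -sqrt(2)/2 = -21*sqrt(2)/2
b = r sin θ = 21 * -sqrt(2)/2 = -21*sqrt(2)/2
z = -21*sqrt(2)/2 - (21*sqrt(2)/2)i


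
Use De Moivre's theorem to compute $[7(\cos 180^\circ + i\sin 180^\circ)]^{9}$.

By De Moivre: z^n = r^n(cos(nθ) + i sin(nθ))
= 7^9(cos(9*180°) + i sin(9*180°))
= 40353607(cos 180° + i sin 180°)
= -40353607


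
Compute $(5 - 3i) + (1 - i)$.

(5 + 1) + (-3 + (-1))i = 6 - 4i


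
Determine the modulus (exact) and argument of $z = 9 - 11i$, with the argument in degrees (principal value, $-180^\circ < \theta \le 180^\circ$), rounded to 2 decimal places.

|z| = sqrt(9^2 + (-11)^2) = sqrt(202)
arg(z) = arctan(b/a) = arctan(-11/9) (quadrant-adjusted) = -50.71°


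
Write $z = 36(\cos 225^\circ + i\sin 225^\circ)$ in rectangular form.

a = r cos θ = 36 * -sqrt(2)/2 = -18*sqrt(2)
b = r sin θ = 36 * -sqrt(2)/2 = -18*sqrt(2)
z = -18*sqrt(2) - 18*sqrt(2)i


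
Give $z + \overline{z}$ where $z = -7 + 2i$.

z + conjugate(z) = (a + bi) + (a - bi) = 2a
= 2 * (-7) = -14


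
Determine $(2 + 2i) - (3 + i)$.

(2 - 3) + (2 - 1)i = -1 + i


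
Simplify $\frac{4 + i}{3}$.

Divisor is real, so divide each part by 3:
= 4/3 + (1/3)i


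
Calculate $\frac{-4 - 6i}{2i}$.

Multiply numerator and denominator by conjugate (-2i):
= (-4 - 6i)(-2i) / (0^2 + 2^2)
= (-12 + 8i) / 4
= -3 + 2i


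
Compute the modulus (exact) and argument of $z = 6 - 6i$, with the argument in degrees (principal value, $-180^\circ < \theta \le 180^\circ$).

|z| = sqrt(6^2 + (-6)^2) = sqrt(72)
arg(z) = arctan(b/a) = arctan(-6/6) (quadrant-adjusted) = -45°


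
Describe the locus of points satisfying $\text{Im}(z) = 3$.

Im(z) = y where z = x + yi; the equation y = 3 is satisfied by all points with that y-coordinate
Locus: Horizontal line y = 3


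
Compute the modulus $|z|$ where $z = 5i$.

|z| = sqrt(a^2 + b^2) = sqrt(0^2 + 5^2) = sqrt(25) = 5


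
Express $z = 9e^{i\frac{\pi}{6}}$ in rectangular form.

a = r cos θ = 9 * sqrt(3)/2 = 9*sqrt(3)/2
b = r sin θ = 9 * 1/2 = 9/2
z = 9*sqrt(3)/2 + (9/2)i


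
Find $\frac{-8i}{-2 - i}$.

Multiply numerator and denominator by conjugate (-2 + i):
= (-8i)(-2 + i) / ((-2)^2 + (-1)^2)
= (8 + 16i) / 5
= 8/5 + (16/5)i


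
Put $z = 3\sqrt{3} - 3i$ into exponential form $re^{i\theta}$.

r = |z| = sqrt((3*sqrt(3))^2 + (-3)^2) = sqrt(27 + 9) = sqrt(36) = 6
θ = arctan(b/a) = arctan(-3/5.1962) (quadrant-adjusted) = -30° = -π/6
z = 6e^(-i*π/6)


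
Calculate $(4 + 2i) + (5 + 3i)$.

(4 + 5) + (2 + 3)i = 9 + 5i


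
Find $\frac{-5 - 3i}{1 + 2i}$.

Multiply numerator and denominator by conjugate (1 - 2i):
= (-5 - 3i)(1 - 2i) / (1^2 + 2^2)
= (-11 + 7i) / 5
= -11/5 + (7/5)i


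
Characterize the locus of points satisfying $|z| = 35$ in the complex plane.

|z| = 35 means sqrt(x^2 + y^2) = 35
This is a circle of radius 35 centered at the origin


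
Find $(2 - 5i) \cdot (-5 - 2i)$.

(a1*a2 - b1*b2) + (a1*b2 + b1*a2)i
= (-10 - 10) + (-4 + 25)i
= -20 + 21i


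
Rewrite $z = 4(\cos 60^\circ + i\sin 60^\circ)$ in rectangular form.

a = r cos θ = 4 * 1/2 = 2
b = r sin θ = 4 * sqrt(3)/2 = 2*sqrt(3)
z = 2 + 2*sqrt(3)i


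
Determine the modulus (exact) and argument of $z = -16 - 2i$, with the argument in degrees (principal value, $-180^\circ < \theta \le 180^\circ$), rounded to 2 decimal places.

|z| = sqrt((-16)^2 + (-2)^2) = sqrt(260)
arg(z) = arctan(b/a) = arctan(-2/-16) (quadrant-adjusted) = -172.87°


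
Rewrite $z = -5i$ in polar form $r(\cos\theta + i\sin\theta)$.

r = |z| = sqrt(a^2 + b^2) = sqrt((0)^2 + (-5)^2) = sqrt(0 + 25) = sqrt(25) = 5
a = 0 and b < 0, so z lies on the negative imaginary axis: θ = 270°
z = 5(cos 270° + i sin 270°)


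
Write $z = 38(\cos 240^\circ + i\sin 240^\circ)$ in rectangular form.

a = r cos θ = 38 * -1/2 = -19
b = r sin θ = 38 * -sqrt(3)/2 = -19*sqrt(3)
z = -19 - 19*sqrt(3)i


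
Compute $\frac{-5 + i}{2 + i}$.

Multiply numerator and denominator by conjugate (2 - i):
= (-5 + i)(2 - i) / (2^2 + 1^2)
= (-9 + 7i) / 5
= -9/5 + (7/5)i


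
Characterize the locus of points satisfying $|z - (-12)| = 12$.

|z - z0| = r describes a circle centered at z0 with radius r
Here z0 = -12 and r = 12
Locus: Circle centered at (-12, 0) with radius 12


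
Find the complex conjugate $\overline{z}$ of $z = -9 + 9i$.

If z = a + bi, then conjugate(z) = a - bi
conjugate(-9 + 9i) = -9 - 9i


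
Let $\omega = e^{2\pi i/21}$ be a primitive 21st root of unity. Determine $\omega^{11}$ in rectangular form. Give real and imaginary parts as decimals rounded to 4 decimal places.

ω^11 = e^(2πi·11/21) = e^(i·22π/21)
= cos(22π/21) + i sin(22π/21)
= -0.9888 - 0.1490i


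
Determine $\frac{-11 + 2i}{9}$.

Divisor is real, so divide each part by 9:
= -11/9 + (2/9)i


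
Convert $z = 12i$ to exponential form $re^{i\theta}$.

r = |z| = sqrt((0)^2 + (12)^2) = sqrt(0 + 144) = sqrt(144) = 12
a = 0 and b > 0, so z lies on the positive imaginary axis: θ = 90° = π/2
z = 12e^(i*π/2)


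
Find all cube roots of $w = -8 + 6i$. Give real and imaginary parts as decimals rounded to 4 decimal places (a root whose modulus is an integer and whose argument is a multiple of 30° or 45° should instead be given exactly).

|w| = 10, arg(w) ≈ 143.130102°
Root modulus = 10^(1/3) ≈ 2.154435
Root arguments: θ_k = (arg(w) + 360°k)/3 for k = 0, 1, ..., 2
Compute each root as (root modulus)(cos θ_k + i sin θ_k) using full-precision intermediates, then round to 4 decimal places.
Roots: 1.4497 + 1.5937i, -2.1051 + 0.4586i, 0.6554 - 2.0523i


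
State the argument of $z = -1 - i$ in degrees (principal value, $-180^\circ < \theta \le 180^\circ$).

θ = arctan(b/a) = arctan(-1/-1) (quadrant-adjusted) = -135°


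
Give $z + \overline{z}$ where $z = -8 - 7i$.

z + conjugate(z) = (a + bi) + (a - bi) = 2a
= 2 * (-8) = -16


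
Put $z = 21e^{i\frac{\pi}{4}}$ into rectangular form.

a = r cos θ = 21 * sqrt(2)/2 = 21*sqrt(2)/2
b = r sin θ = 21 * sqrt(2)/2 = 21*sqrt(2)/2
z = 21*sqrt(2)/2 + (21*sqrt(2)/2)i


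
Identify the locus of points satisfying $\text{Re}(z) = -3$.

Re(z) = x where z = x + yi; the equation x = -3 is satisfied by all points with that x-coordinate
Locus: Vertical line x = -3


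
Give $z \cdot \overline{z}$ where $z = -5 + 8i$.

z * conjugate(z) = |z|^2 = a^2 + b^2
= (-5)^2 + 8^2 = 89


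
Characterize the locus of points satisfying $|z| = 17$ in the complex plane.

|z| = 17 means sqrt(x^2 + y^2) = 17
This is a circle of radius 17 centered at the origin


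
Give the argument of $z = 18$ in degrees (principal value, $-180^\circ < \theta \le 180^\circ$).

b = 0 and a > 0, so z lies on the positive real axis: θ = 0°


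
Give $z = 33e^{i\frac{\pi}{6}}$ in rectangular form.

a = r cos θ = 33 * sqrt(3)/2 = 33*sqrt(3)/2
b = r sin θ = 33 * 1/2 = 33/2
z = 33*sqrt(3)/2 + (33/2)i


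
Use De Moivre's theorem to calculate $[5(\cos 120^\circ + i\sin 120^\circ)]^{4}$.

By De Moivre: z^n = r^n(cos(nθ) + i sin(nθ))
= 5^4(cos(4*120°) + i sin(4*120°))
= 625(cos 120° + i sin 120°)
= -625/2 + (625*sqrt(3)/2)i


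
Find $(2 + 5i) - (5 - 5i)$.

(2 - 5) + (5 - (-5))i = -3 + 10i


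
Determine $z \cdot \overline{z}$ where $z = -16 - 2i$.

z * conjugate(z) = |z|^2 = a^2 + b^2
= (-16)^2 + (-2)^2 = 260


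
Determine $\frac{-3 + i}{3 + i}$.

Multiply numerator and denominator by conjugate (3 - i):
= (-3 + i)(3 - i) / (3^2 + 1^2)
= (-8 + 6i) / 10
Divide through by 2: (-4 + 3i) / 5
= -4/5 + (3/5)i


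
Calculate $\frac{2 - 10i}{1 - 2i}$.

Multiply numerator and denominator by conjugate (1 + 2i):
= (2 - 10i)(1 + 2i) / (1^2 + (-2)^2)
= (22 - 6i) / 5
= 22/5 - (6/5)i


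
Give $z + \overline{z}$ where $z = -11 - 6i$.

z + conjugate(z) = (a + bi) + (a - bi) = 2a
= 2 * (-11) = -22


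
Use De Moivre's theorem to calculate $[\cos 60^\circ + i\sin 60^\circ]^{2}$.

By De Moivre: z^n = r^n(cos(nθ) + i sin(nθ))
= 1^2(cos(2*60°) + i sin(2*60°))
= 1(cos 120° + i sin 120°)
= -1/2 + (sqrt(3)/2)i


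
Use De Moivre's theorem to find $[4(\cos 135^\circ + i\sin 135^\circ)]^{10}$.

By De Moivre: z^n = r^n(cos(nθ) + i sin(nθ))
= 4^10(cos(10*135°) + i sin(10*135°))
= 1048576(cos 270° + i sin 270°)
= -1048576i


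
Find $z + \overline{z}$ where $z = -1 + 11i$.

z + conjugate(z) = (a + bi) + (a - bi) = 2a
= 2 * (-1) = -2


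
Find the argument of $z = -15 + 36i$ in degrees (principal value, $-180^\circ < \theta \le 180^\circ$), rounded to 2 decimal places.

θ = arctan(b/a) = arctan(36/-15) (quadrant-adjusted) = 112.62°


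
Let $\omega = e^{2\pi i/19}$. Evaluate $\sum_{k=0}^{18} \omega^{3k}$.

Let ζ = ω^3 = e^(2πi·3/19). Since 19 ∤ 3, ζ ≠ 1.
Sum = Σ_{k=0}^{18} ζ^k = (ζ^19 - 1)/(ζ - 1) = (ω^{3·19} - 1)/(ζ - 1) = (1 - 1)/(ζ - 1) = 0


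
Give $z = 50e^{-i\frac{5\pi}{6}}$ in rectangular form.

a = r cos θ = 50 * -sqrt(3)/2 = -25*sqrt(3)
b = r sin θ = 50 * -1/2 = -25
z = -25*sqrt(3) - 25i


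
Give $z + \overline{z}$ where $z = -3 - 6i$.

z + conjugate(z) = (a + bi) + (a - bi) = 2a
= 2 * (-3) = -6


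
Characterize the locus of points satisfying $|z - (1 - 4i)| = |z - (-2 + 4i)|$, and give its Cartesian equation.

|z - z1| = |z - z2| means z is equidistant from z1 and z2,
i.e. the perpendicular bisector of the segment from (1, -4) to (-2, 4) (midpoint (-1/2, 0)).
With z = x + yi, square both sides:
(x - 1)^2 + (y - (-4))^2 = (x - (-2))^2 + (y - 4)^2
The x^2 and y^2 terms cancel: -6x + 16y = 20 - 17 = 3
Simplify: 6x - 16y = -3
Locus: Perpendicular bisector of the segment from (1, -4) to (-2, 4): the line 6x - 16y = -3


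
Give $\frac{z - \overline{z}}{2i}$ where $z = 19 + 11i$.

z - conjugate(z) = 2bi
(z - conjugate(z))/(2i) = 2bi/(2i) = b = 11


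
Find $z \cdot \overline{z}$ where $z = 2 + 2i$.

z * conjugate(z) = |z|^2 = a^2 + b^2
= 2^2 + 2^2 = 8


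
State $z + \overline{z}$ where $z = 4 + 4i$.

z + conjugate(z) = (a + bi) + (a - bi) = 2a
= 2 * 4 = 8


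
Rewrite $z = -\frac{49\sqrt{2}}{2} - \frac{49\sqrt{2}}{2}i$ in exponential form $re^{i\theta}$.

r = |z| = sqrt((-49*sqrt(2)/2)^2 + (-49*sqrt(2)/2)^2) = sqrt(2401/2 + 2401/2) = sqrt(2401) = 49
θ = arctan(b/a) = arctan(-34.6482/-34.6482) (quadrant-adjusted) = 225° = 5π/4
z = 49e^(i*5π/4)


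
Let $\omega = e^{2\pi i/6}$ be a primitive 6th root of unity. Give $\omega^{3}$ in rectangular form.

ω^3 = e^(2πi·3/6) = e^(i·1π)
= cos(1π) + i sin(1π)
= -1


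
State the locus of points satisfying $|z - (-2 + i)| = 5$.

|z - z0| = r describes a circle centered at z0 with radius r
Here z0 = -2 + i and r = 5
Locus: Circle centered at (-2, 1) with radius 5


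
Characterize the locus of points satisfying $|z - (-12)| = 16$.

|z - z0| = r describes a circle centered at z0 with radius r
Here z0 = -12 and r = 16
Locus: Circle centered at (-12, 0) with radius 16


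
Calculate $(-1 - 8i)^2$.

(a + bi)^2 = a^2 - b^2 + 2abi
= (-1)^2 - (-8)^2 + 2*(-1)*(-8)i
= -63 + 16i


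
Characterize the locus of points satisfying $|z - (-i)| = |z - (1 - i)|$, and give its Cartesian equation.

|z - z1| = |z - z2| means z is equidistant from z1 and z2,
i.e. the perpendicular bisector of the segment from (0, -1) to (1, -1) (midpoint (1/2, -1)).
With z = x + yi, square both sides:
(x - 0)^2 + (y - (-1))^2 = (x - 1)^2 + (y - (-1))^2
The x^2 and y^2 terms cancel: 2x + 0y = 2 - 1 = 1
Simplify: x = 1/2
Locus: Perpendicular bisector of the segment from (0, -1) to (1, -1): the line x = 1/2


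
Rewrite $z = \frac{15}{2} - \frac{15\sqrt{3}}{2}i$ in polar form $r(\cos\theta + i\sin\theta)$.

r = |z| = sqrt(a^2 + b^2) = sqrt((15/2)^2 + (-15*sqrt(3)/2)^2) = sqrt(225/4 + 675/4) = sqrt(225) = 15
θ = arctan(b/a) = arctan(-12.9904/7.5) (quadrant-adjusted) = 300°
z = 15(cos 300° + i sin 300°)


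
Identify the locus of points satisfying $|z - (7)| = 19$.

|z - z0| = r describes a circle centered at z0 with radius r
Here z0 = 7 and r = 19
Locus: Circle centered at (7, 0) with radius 19


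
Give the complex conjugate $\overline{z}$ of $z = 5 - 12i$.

If z = a + bi, then conjugate(z) = a - bi
conjugate(5 - 12i) = 5 + 12i


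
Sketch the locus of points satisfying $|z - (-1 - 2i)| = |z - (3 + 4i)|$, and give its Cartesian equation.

|z - z1| = |z - z2| means z is equidistant from z1 and z2,
i.e. the perpendicular bisector of the segment from (-1, -2) to (3, 4) (midpoint (1, 1)).
With z = x + yi, square both sides:
(x - (-1))^2 + (y - (-2))^2 = (x - 3)^2 + (y - 4)^2
The x^2 and y^2 terms cancel: 8x + 12y = 25 - 5 = 20
Simplify: 2x + 3y = 5
Locus: Perpendicular bisector of the segment from (-1, -2) to (3, 4): the line 2x + 3y = 5


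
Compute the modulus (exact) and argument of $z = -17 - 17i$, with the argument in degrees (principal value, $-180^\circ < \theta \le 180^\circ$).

|z| = sqrt((-17)^2 + (-17)^2) = sqrt(578)
arg(z) = arctan(b/a) = arctan(-17/-17) (quadrant-adjusted) = -135°


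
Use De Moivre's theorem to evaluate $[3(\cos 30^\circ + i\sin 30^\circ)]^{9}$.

By De Moivre: z^n = r^n(cos(nθ) + i sin(nθ))
= 3^9(cos(9*30°) + i sin(9*30°))
= 19683(cos 270° + i sin 270°)
= -19683i


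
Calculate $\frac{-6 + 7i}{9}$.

Divisor is real, so divide each part by 9:
= -2/3 + (7/9)i


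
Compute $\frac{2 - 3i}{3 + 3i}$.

Multiply numerator and denominator by conjugate (3 - 3i):
= (2 - 3i)(3 - 3i) / (3^2 + 3^2)
= (-3 - 15i) / 18
Divide through by 3: (-1 - 5i) / 6
= -1/6 - (5/6)i


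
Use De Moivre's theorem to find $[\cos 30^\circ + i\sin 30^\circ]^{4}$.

By De Moivre: z^n = r^n(cos(nθ) + i sin(nθ))
= 1^4(cos(4*30°) + i sin(4*30°))
= 1(cos 120° + i sin 120°)
= -1/2 + (sqrt(3)/2)i


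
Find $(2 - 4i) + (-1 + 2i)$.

(2 + (-1)) + (-4 + 2)i = 1 - 2i


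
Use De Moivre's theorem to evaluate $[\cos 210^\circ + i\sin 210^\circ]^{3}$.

By De Moivre: z^n = r^n(cos(nθ) + i sin(nθ))
= 1^3(cos(3*210°) + i sin(3*210°))
= 1(cos 270° + i sin 270°)
= -i


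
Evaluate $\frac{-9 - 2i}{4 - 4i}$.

Multiply numerator and denominator by conjugate (4 + 4i):
= (-9 - 2i)(4 + 4i) / (4^2 + (-4)^2)
= (-28 - 44i) / 32
Divide through by 4: (-7 - 11i) / 8
= -7/8 - (11/8)i


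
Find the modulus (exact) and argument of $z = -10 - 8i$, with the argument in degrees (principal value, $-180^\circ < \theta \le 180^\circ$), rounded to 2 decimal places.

|z| = sqrt((-10)^2 + (-8)^2) = sqrt(164)
arg(z) = arctan(b/a) = arctan(-8/-10) (quadrant-adjusted) = -141.34°


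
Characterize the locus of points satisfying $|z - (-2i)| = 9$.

|z - z0| = r describes a circle centered at z0 with radius r
Here z0 = -2i and r = 9
Locus: Circle centered at (0, -2) with radius 9


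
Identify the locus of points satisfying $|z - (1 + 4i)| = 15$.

|z - z0| = r describes a circle centered at z0 with radius r
Here z0 = 1 + 4i and r = 15
Locus: Circle centered at (1, 4) with radius 15


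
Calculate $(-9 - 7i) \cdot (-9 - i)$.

(a1*a2 - b1*b2) + (a1*b2 + b1*a2)i
= (81 - 7) + (9 + 63)i
= 74 + 72i


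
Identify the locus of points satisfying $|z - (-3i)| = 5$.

|z - z0| = r describes a circle centered at z0 with radius r
Here z0 = -3i and r = 5
Locus: Circle centered at (0, -3) with radius 5


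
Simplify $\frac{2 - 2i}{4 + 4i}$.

Multiply numerator and denominator by conjugate (4 - 4i):
= (2 - 2i)(4 - 4i) / (4^2 + 4^2)
= (-16i) / 32
Divide through by 16: (-i) / 2
= 0 - (1/2)i


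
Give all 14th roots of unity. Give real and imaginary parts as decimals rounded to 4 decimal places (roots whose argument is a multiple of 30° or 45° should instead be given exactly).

ω_k = e^(2πik/14) = cos(2πk/14) + i sin(2πk/14) for k = 0, 1, ..., 13
Roots: 1, 0.9010 + 0.4339i, 0.6235 + 0.7818i, 0.2225 + 0.9749i, -0.2225 + 0.9749i, -0.6235 + 0.7818i, -0.9010 + 0.4339i, -1, -0.9010 - 0.4339i, -0.6235 - 0.7818i, -0.2225 - 0.9749i, 0.2225 - 0.9749i, 0.6235 - 0.7818i, 0.9010 - 0.4339i


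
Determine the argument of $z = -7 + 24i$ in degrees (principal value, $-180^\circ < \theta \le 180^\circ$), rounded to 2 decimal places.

θ = arctan(b/a) = arctan(24/-7) (quadrant-adjusted) = 106.26°


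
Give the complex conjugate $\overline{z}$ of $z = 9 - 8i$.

If z = a + bi, then conjugate(z) = a - bi
conjugate(9 - 8i) = 9 + 8i


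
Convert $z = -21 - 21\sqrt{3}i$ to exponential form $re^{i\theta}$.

r = |z| = sqrt((-21)^2 + (-21*sqrt(3))^2) = sqrt(441 + 1323) = sqrt(1764) = 42
θ = arctan(b/a) = arctan(-36.3731/-21) (quadrant-adjusted) = -120° = -2π/3
z = 42e^(-i*2π/3)


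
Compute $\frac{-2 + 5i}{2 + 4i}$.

Multiply numerator and denominator by conjugate (2 - 4i):
= (-2 + 5i)(2 - 4i) / (2^2 + 4^2)
= (16 + 18i) / 20
Divide through by 2: (8 + 9i) / 10
= 4/5 + (9/10)i


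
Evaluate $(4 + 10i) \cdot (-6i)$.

(a1*a2 - b1*b2) + (a1*b2 + b1*a2)i
= (0 - (-60)) + (-24 + 0)i
= 60 - 24i


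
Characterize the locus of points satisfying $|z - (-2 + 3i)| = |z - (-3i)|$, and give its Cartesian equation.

|z - z1| = |z - z2| means z is equidistant from z1 and z2,
i.e. the perpendicular bisector of the segment from (-2, 3) to (0, -3) (midpoint (-1, 0)).
With z = x + yi, square both sides:
(x - (-2))^2 + (y - 3)^2 = (x - 0)^2 + (y - (-3))^2
The x^2 and y^2 terms cancel: 4x + (-12)y = 9 - 13 = -4
Simplify: x - 3y = -1
Locus: Perpendicular bisector of the segment from (-2, 3) to (0, -3): the line x - 3y = -1


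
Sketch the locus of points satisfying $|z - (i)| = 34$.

|z - z0| = r describes a circle centered at z0 with radius r
Here z0 = i and r = 34
Locus: Circle centered at (0, 1) with radius 34


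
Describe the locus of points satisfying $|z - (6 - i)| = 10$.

|z - z0| = r describes a circle centered at z0 with radius r
Here z0 = 6 - i and r = 10
Locus: Circle centered at (6, -1) with radius 10


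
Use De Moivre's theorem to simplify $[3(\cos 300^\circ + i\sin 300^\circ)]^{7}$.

By De Moivre: z^n = r^n(cos(nθ) + i sin(nθ))
= 3^7(cos(7*300°) + i sin(7*300°))
= 2187(cos 300° + i sin 300°)
= 2187/2 - (2187*sqrt(3)/2)i


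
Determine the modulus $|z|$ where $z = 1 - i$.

|z| = sqrt(a^2 + b^2) = sqrt(1^2 + (-1)^2) = sqrt(2) = sqrt(2)


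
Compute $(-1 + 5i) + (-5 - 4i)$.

(-1 + (-5)) + (5 + (-4))i = -6 + i


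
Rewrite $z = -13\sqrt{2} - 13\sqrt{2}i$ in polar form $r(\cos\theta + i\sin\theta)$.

r = |z| = sqrt(a^2 + b^2) = sqrt((-13*sqrt(2))^2 + (-13*sqrt(2))^2) = sqrt(338 + 338) = sqrt(676) = 26
θ = arctan(b/a) = arctan(-18.3848/-18.3848) (quadrant-adjusted) = 225°
z = 26(cos 225° + i sin 225°)


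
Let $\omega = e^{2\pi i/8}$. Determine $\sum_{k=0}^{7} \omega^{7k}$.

Let ζ = ω^7 = e^(2πi·7/8). Since 8 ∤ 7, ζ ≠ 1.
Sum = Σ_{k=0}^{7} ζ^k = (ζ^8 - 1)/(ζ - 1) = (ω^{7·8} - 1)/(ζ - 1) = (1 - 1)/(ζ - 1) = 0


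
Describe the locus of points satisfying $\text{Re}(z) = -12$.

Re(z) = x where z = x + yi; the equation x = -12 is satisfied by all points with that x-coordinate
Locus: Vertical line x = -12


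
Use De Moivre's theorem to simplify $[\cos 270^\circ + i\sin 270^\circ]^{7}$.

By De Moivre: z^n = r^n(cos(nθ) + i sin(nθ))
= 1^7(cos(7*270°) + i sin(7*270°))
= 1(cos 90° + i sin 90°)
= i


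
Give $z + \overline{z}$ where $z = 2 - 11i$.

z + conjugate(z) = (a + bi) + (a - bi) = 2a
= 2 * 2 = 4


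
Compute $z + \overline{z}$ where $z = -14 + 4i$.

z + conjugate(z) = (a + bi) + (a - bi) = 2a
= 2 * (-14) = -28


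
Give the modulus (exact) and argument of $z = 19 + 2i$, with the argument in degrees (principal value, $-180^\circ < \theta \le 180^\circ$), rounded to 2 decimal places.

|z| = sqrt(19^2 + 2^2) = sqrt(365)
arg(z) = arctan(b/a) = arctan(2/19) (quadrant-adjusted) = 6.01°


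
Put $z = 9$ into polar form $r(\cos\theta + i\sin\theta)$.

r = |z| = sqrt(a^2 + b^2) = sqrt((9)^2 + (0)^2) = sqrt(81 + 0) = sqrt(81) = 9
b = 0 and a > 0, so z lies on the positive real axis: θ = 0°
z = 9(cos 0° + i sin 0°)


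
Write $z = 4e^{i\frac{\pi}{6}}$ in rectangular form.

a = r cos θ = 4 * sqrt(3)/2 = 2*sqrt(3)
b = r sin θ = 4 * 1/2 = 2
z = 2*sqrt(3) + 2i


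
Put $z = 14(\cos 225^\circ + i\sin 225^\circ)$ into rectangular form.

a = r cos θ = 14 * -sqrt(2)/2 = -7*sqrt(2)
b = r sin θ = 14 * -sqrt(2)/2 = -7*sqrt(2)
z = -7*sqrt(2) - 7*sqrt(2)i


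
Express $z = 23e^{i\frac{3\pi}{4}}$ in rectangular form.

a = r cos θ = 23 * -sqrt(2)/2 = -23*sqrt(2)/2
b = r sin θ = 23 * sqrt(2)/2 = 23*sqrt(2)/2
z = -23*sqrt(2)/2 + (23*sqrt(2)/2)i


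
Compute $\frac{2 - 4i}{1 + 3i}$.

Multiply numerator and denominator by conjugate (1 - 3i):
= (2 - 4i)(1 - 3i) / (1^2 + 3^2)
= (-10 - 10i) / 10
= -1 - i


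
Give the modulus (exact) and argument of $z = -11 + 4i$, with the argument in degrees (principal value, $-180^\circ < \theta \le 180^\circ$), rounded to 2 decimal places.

|z| = sqrt((-11)^2 + 4^2) = sqrt(137)
arg(z) = arctan(b/a) = arctan(4/-11) (quadrant-adjusted) = 160.02°


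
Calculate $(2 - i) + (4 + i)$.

(2 + 4) + (-1 + 1)i = 6


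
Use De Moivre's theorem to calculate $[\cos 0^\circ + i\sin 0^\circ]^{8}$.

By De Moivre: z^n = r^n(cos(nθ) + i sin(nθ))
= 1^8(cos(8*0°) + i sin(8*0°))
= 1(cos 0° + i sin 0°)
= 1


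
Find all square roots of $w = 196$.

|w| = 196, arg(w) = 0°
Root modulus = 196^(1/2) = 14
Root arguments: θ_k = (0° + 360°k)/2 for k = 0, 1, ..., 1
Roots: 14, -14


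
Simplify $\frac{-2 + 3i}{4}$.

Divisor is real, so divide each part by 4:
= -1/2 + (3/4)i


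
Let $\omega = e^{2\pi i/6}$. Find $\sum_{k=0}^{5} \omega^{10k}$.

Let ζ = ω^10 = e^(2πi·10/6). Since 6 ∤ 10, ζ ≠ 1.
Sum = Σ_{k=0}^{5} ζ^k = (ζ^6 - 1)/(ζ - 1) = (ω^{10·6} - 1)/(ζ - 1) = (1 - 1)/(ζ - 1) = 0


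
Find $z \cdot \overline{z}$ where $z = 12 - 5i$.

z * conjugate(z) = |z|^2 = a^2 + b^2
= 12^2 + (-5)^2 = 169


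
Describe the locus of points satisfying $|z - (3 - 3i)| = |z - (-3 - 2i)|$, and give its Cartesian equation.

|z - z1| = |z - z2| means z is equidistant from z1 and z2,
i.e. the perpendicular bisector of the segment from (3, -3) to (-3, -2) (midpoint (0, -5/2)).
With z = x + yi, square both sides:
(x - 3)^2 + (y - (-3))^2 = (x - (-3))^2 + (y - (-2))^2
The x^2 and y^2 terms cancel: -12x + 2y = 13 - 18 = -5
Simplify: 12x - 2y = 5
Locus: Perpendicular bisector of the segment from (3, -3) to (-3, -2): the line 12x - 2y = 5


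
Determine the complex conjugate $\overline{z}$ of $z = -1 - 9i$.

If z = a + bi, then conjugate(z) = a - bi
conjugate(-1 - 9i) = -1 + 9i


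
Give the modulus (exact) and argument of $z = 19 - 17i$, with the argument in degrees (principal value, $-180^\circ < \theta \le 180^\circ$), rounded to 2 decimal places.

|z| = sqrt(19^2 + (-17)^2) = sqrt(650)
arg(z) = arctan(b/a) = arctan(-17/19) (quadrant-adjusted) = -41.82°


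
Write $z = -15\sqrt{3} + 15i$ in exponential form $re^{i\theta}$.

r = |z| = sqrt((-15*sqrt(3))^2 + (15)^2) = sqrt(675 + 225) = sqrt(900) = 30
θ = arctan(b/a) = arctan(15/-25.9808) (quadrant-adjusted) = 150° = 5π/6
z = 30e^(i*5π/6)


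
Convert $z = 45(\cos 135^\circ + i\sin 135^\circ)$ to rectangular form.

a = r cos θ = 45 * -sqrt(2)/2 = -45*sqrt(2)/2
b = r sin θ = 45 * sqrt(2)/2 = 45*sqrt(2)/2
z = -45*sqrt(2)/2 + (45*sqrt(2)/2)i


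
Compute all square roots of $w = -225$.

|w| = 225, arg(w) = 180°
Root modulus = 225^(1/2) = 15
Root arguments: θ_k = (180° + 360°k)/2 for k = 0, 1, ..., 1
Roots: 15i, -15i


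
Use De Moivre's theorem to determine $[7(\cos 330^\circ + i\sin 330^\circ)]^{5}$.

By De Moivre: z^n = r^n(cos(nθ) + i sin(nθ))
= 7^5(cos(5*330°) + i sin(5*330°))
= 16807(cos 210° + i sin 210°)
= -16807*sqrt(3)/2 - (16807/2)i


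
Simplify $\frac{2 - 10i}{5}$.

Divisor is real, so divide each part by 5:
= 2/5 - 2i


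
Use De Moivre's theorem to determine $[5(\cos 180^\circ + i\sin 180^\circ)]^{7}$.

By De Moivre: z^n = r^n(cos(nθ) + i sin(nθ))
= 5^7(cos(7*180°) + i sin(7*180°))
= 78125(cos 180° + i sin 180°)
= -78125


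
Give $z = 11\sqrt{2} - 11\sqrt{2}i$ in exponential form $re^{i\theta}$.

r = |z| = sqrt((11*sqrt(2))^2 + (-11*sqrt(2))^2) = sqrt(242 + 242) = sqrt(484) = 22
θ = arctan(b/a) = arctan(-15.5563/15.5563) (quadrant-adjusted) = -45° = -π/4
z = 22e^(-i*π/4)


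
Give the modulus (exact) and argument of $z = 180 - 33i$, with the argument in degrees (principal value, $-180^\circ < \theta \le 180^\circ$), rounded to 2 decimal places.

|z| = sqrt(180^2 + (-33)^2) = 183
arg(z) = arctan(b/a) = arctan(-33/180) (quadrant-adjusted) = -10.39°


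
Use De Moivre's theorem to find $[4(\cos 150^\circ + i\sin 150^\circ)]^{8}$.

By De Moivre: z^n = r^n(cos(nθ) + i sin(nθ))
= 4^8(cos(8*150°) + i sin(8*150°))
= 65536(cos 120° + i sin 120°)
= -32768 + 32768*sqrt(3)i


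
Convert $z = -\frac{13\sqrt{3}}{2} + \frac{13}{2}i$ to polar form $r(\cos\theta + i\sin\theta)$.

r = |z| = sqrt(a^2 + b^2) = sqrt((-13*sqrt(3)/2)^2 + (13/2)^2) = sqrt(507/4 + 169/4) = sqrt(169) = 13
θ = arctan(b/a) = arctan(6.5/-11.2583) (quadrant-adjusted) = 150°
z = 13(cos 150° + i sin 150°)


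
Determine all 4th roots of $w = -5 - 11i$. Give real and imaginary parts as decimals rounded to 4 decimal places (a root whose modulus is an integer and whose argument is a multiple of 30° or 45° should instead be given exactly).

|w| = sqrt(146) ≈ 12.083046, arg(w) ≈ 245.556045°
Root modulus = sqrt(146)^(1/4) ≈ 1.864422
Root arguments: θ_k = (arg(w) + 360°k)/4 for k = 0, 1, ..., 3
Compute each root as (root modulus)(cos θ_k + i sin θ_k) using full-precision intermediates, then round to 4 decimal places.
Roots: 0.8928 + 1.6368i, -1.6368 + 0.8928i, -0.8928 - 1.6368i, 1.6368 - 0.8928i


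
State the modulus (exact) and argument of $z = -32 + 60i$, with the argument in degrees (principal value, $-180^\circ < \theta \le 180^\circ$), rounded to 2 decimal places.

|z| = sqrt((-32)^2 + 60^2) = 68
arg(z) = arctan(b/a) = arctan(60/-32) (quadrant-adjusted) = 118.07°


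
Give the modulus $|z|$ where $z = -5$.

|z| = sqrt(a^2 + b^2) = sqrt((-5)^2 + 0^2) = sqrt(25) = 5


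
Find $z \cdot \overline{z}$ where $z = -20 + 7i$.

z * conjugate(z) = |z|^2 = a^2 + b^2
= (-20)^2 + 7^2 = 449


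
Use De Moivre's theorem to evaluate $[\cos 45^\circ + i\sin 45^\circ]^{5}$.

By De Moivre: z^n = r^n(cos(nθ) + i sin(nθ))
= 1^5(cos(5*45°) + i sin(5*45°))
= 1(cos 225° + i sin 225°)
= -sqrt(2)/2 - (sqrt(2)/2)i


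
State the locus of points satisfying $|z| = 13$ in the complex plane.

|z| = 13 means sqrt(x^2 + y^2) = 13
This is a circle of radius 13 centered at the origin


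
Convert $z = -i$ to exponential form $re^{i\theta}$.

r = |z| = sqrt((0)^2 + (-1)^2) = sqrt(0 + 1) = sqrt(1) = 1
a = 0 and b < 0, so z lies on the negative imaginary axis: θ = -90° = -π/2
z = 1e^(-i*π/2)


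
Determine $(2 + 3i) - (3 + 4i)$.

(2 - 3) + (3 - 4)i = -1 - i


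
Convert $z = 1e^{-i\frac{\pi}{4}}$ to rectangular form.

a = r cos θ = 1 * sqrt(2)/2 = sqrt(2)/2
b = r sin θ = 1 * -sqrt(2)/2 = -sqrt(2)/2
z = sqrt(2)/2 - (sqrt(2)/2)i


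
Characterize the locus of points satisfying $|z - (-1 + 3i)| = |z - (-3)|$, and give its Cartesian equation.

|z - z1| = |z - z2| means z is equidistant from z1 and z2,
i.e. the perpendicular bisector of the segment from (-1, 3) to (-3, 0) (midpoint (-2, 3/2)).
With z = x + yi, square both sides:
(x - (-1))^2 + (y - 3)^2 = (x - (-3))^2 + (y - 0)^2
The x^2 and y^2 terms cancel: -4x + (-6)y = 9 - 10 = -1
Simplify: 4x + 6y = 1
Locus: Perpendicular bisector of the segment from (-1, 3) to (-3, 0): the line 4x + 6y = 1
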